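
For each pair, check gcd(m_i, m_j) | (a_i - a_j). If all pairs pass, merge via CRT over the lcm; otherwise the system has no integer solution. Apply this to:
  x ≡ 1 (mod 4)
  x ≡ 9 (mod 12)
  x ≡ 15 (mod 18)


Moduli 4, 12, 18 are not pairwise coprime, so CRT works modulo lcm(m_i) when all pairwise compatibility conditions hold.
Pairwise compatibility: gcd(m_i, m_j) must divide a_i - a_j for every pair.
Merge one congruence at a time:
  Start: x ≡ 1 (mod 4).
  Combine with x ≡ 9 (mod 12): gcd(4, 12) = 4; 9 - 1 = 8, which IS divisible by 4, so compatible.
    Write x = 1 + 4·t and substitute into x ≡ 9 (mod 12): 4·t ≡ 9 − 1 = 8 (mod 12).
    Divide the congruence (and modulus) by g = 4: 1·t ≡ 2 (mod 3).
    So t ≡ 2 (mod 3).
    Then x = 1 + 4·2 = 9, valid modulo lcm(4, 12) = 12: x ≡ 9 (mod 12).
  Combine with x ≡ 15 (mod 18): gcd(12, 18) = 6; 15 - 9 = 6, which IS divisible by 6, so compatible.
    Write x = 9 + 12·t and substitute into x ≡ 15 (mod 18): 12·t ≡ 15 − 9 = 6 (mod 18).
    Divide the congruence (and modulus) by g = 6: 2·t ≡ 1 (mod 3).
    The inverse of 2 mod 3 is 2 (since 2·2 = 4 = 1·3 + 1), so t ≡ 2·1 = 2 ≡ 2 (mod 3).
    Then x = 9 + 12·2 = 33, valid modulo lcm(12, 18) = 36: x ≡ 33 (mod 36).
Verify: 33 mod 4 = 1, 33 mod 12 = 9, 33 mod 18 = 15.

x ≡ 33 (mod 36).


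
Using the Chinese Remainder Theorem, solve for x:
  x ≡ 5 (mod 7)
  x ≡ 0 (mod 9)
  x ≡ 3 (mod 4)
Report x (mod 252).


Moduli 7, 9, 4 are pairwise coprime; by CRT there is a unique solution modulo M = 7 · 9 · 4 = 252.
Solve pairwise, accumulating the modulus:
  Start with x ≡ 5 (mod 7).
  Combine with x ≡ 0 (mod 9): since gcd(7, 9) = 1, we get a unique residue mod 63.
    Write x = 5 + 7·t and substitute into x ≡ 0 (mod 9): 7·t ≡ 0 − 5 = -5 (mod 9).
    Reduce coefficients mod 9: 7·t ≡ 4 (mod 9).
    The inverse of 7 mod 9 is 4 (since 7·4 = 28 = 3·9 + 1), so t ≡ 4·4 = 16 ≡ 7 (mod 9).
    Then x = 5 + 7·7 = 54, valid modulo lcm(7, 9) = 63: x ≡ 54 (mod 63).
  Combine with x ≡ 3 (mod 4): since gcd(63, 4) = 1, we get a unique residue mod 252.
    Write x = 54 + 63·t and substitute into x ≡ 3 (mod 4): 63·t ≡ 3 − 54 = -51 (mod 4).
    Reduce coefficients mod 4: 3·t ≡ 1 (mod 4).
    The inverse of 3 mod 4 is 3 (since 3·3 = 9 = 2·4 + 1), so t ≡ 3·1 = 3 ≡ 3 (mod 4).
    Then x = 54 + 63·3 = 243, valid modulo lcm(63, 4) = 252: x ≡ 243 (mod 252).
Verify: 243 mod 7 = 5 ✓, 243 mod 9 = 0 ✓, 243 mod 4 = 3 ✓.

x ≡ 243 (mod 252).


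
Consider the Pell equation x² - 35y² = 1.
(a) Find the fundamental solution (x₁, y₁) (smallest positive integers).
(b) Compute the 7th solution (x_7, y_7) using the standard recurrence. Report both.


Step 1: Find the fundamental solution (x₁, y₁) of x² - 35y² = 1.
  Expand √35 as a continued fraction. a₀ = ⌊√35⌋ = 5; iterate m_{k+1} = d_k·a_k − m_k, d_{k+1} = (35 − m_{k+1}²)/d_k, a_{k+1} = ⌊(a₀ + m_{k+1})/d_{k+1}⌋ (starting m₀ = 0, d₀ = 1), with convergents p_k = a_k·p_{k-1} + p_{k-2}, q_k = a_k·q_{k-1} + q_{k-2} (p₋₁ = 1, q₋₁ = 0):
  k = 0: a₀ = 5; p₀/q₀ = 5/1; p₀² − 35·q₀² = 25 − 35 = -10.
  k = 1: m = 5, d = 10, a = ⌊(5 + 5)/10⌋ = 1; p/q = (1·5 + 1)/(1·1 + 0) = 6/1; p² − 35·q² = 36 − 35 = 1.
  The first convergent with p² − 35·q² = 1 gives the fundamental solution (x₁, y₁) = (6, 1).
Step 2: Apply the recurrence (x_{n+1}, y_{n+1}) = (x₁x_n + 35y₁y_n, x₁y_n + y₁x_n) repeatedly.
  From (x_1, y_1) = (6, 1): x_2 = 6·6 + 35·1·1 = 71; y_2 = 6·1 + 1·6 = 12.
  From (x_2, y_2) = (71, 12): x_3 = 6·71 + 35·1·12 = 846; y_3 = 6·12 + 1·71 = 143.
  From (x_3, y_3) = (846, 143): x_4 = 6·846 + 35·1·143 = 10081; y_4 = 6·143 + 1·846 = 1704.
  From (x_4, y_4) = (10081, 1704): x_5 = 6·10081 + 35·1·1704 = 120126; y_5 = 6·1704 + 1·10081 = 20305.
  From (x_5, y_5) = (120126, 20305): x_6 = 6·120126 + 35·1·20305 = 1431431; y_6 = 6·20305 + 1·120126 = 241956.
  From (x_6, y_6) = (1431431, 241956): x_7 = 6·1431431 + 35·1·241956 = 17057046; y_7 = 6·241956 + 1·1431431 = 2883167.
Step 3: Verify x_7² - 35·y_7² = 290942818246116 - 290942818246115 = 1 (should be 1). ✓

(x_1, y_1) = (6, 1); (x_7, y_7) = (17057046, 2883167).


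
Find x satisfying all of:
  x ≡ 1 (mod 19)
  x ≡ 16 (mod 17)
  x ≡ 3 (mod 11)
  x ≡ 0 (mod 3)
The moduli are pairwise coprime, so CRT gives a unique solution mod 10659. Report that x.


Product of moduli M = 19 · 17 · 11 · 3 = 10659.
Merge one congruence at a time:
  Start: x ≡ 1 (mod 19).
  Combine with x ≡ 16 (mod 17); new modulus lcm = 323.
    Write x = 1 + 19·t and substitute into x ≡ 16 (mod 17): 19·t ≡ 16 − 1 = 15 (mod 17).
    Reduce coefficients mod 17: 2·t ≡ 15 (mod 17).
    The inverse of 2 mod 17 is 9 (since 2·9 = 18 = 1·17 + 1), so t ≡ 9·15 = 135 ≡ 16 (mod 17).
    Then x = 1 + 19·16 = 305, valid modulo lcm(19, 17) = 323: x ≡ 305 (mod 323).
  Combine with x ≡ 3 (mod 11); new modulus lcm = 3553.
    Write x = 305 + 323·t and substitute into x ≡ 3 (mod 11): 323·t ≡ 3 − 305 = -302 (mod 11).
    Reduce coefficients mod 11: 4·t ≡ 6 (mod 11).
    The inverse of 4 mod 11 is 3 (since 4·3 = 12 = 1·11 + 1), so t ≡ 3·6 = 18 ≡ 7 (mod 11).
    Then x = 305 + 323·7 = 2566, valid modulo lcm(323, 11) = 3553: x ≡ 2566 (mod 3553).
  Combine with x ≡ 0 (mod 3); new modulus lcm = 10659.
    Write x = 2566 + 3553·t and substitute into x ≡ 0 (mod 3): 3553·t ≡ 0 − 2566 = -2566 (mod 3).
    Reduce coefficients mod 3: 1·t ≡ 2 (mod 3).
    So t ≡ 2 (mod 3).
    Then x = 2566 + 3553·2 = 9672, valid modulo lcm(3553, 3) = 10659: x ≡ 9672 (mod 10659).
Verify against each original: 9672 mod 19 = 1, 9672 mod 17 = 16, 9672 mod 11 = 3, 9672 mod 3 = 0.

x ≡ 9672 (mod 10659).


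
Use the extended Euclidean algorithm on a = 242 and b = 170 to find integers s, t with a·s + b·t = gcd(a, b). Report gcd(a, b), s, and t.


Euclidean algorithm on (242, 170) — divide until remainder is 0:
  242 = 1 · 170 + 72
  170 = 2 · 72 + 26
  72 = 2 · 26 + 20
  26 = 1 · 20 + 6
  20 = 3 · 6 + 2
  6 = 3 · 2 + 0
gcd(242, 170) = 2.
Track Bezout coefficients alongside the remainders: start with r₀ = 242 = a·1 + b·0 (s = 1, t = 0) and r₁ = 170 = a·0 + b·1 (s = 0, t = 1); each new remainder r_{k+1} = r_{k-1} − q_k·r_k inherits s_{k+1} = s_{k-1} − q_k·s_k, t_{k+1} = t_{k-1} − q_k·t_k, so r_k = a·s_k + b·t_k at every step:
  q = 1: r = 72, s = 1 − 1·0 = 1, t = 0 − 1·1 = -1  (check: 242·1 + 170·(-1) = 72)
  q = 2: r = 26, s = 0 − 2·1 = -2, t = 1 − 2·(-1) = 3  (check: 242·(-2) + 170·3 = 26)
  q = 2: r = 20, s = 1 − 2·(-2) = 5, t = -1 − 2·3 = -7  (check: 242·5 + 170·(-7) = 20)
  q = 1: r = 6, s = -2 − 1·5 = -7, t = 3 − 1·(-7) = 10  (check: 242·(-7) + 170·10 = 6)
  q = 3: r = 2, s = 5 − 3·(-7) = 26, t = -7 − 3·10 = -37  (check: 242·26 + 170·(-37) = 2)
The row with r = 2 (the gcd) gives the Bezout coefficients s = 26, t = -37.
Result: 242 · (26) + 170 · (-37) = 2.

gcd(242, 170) = 2; s = 26, t = -37 (check: 242·26 + 170·(-37) = 2).


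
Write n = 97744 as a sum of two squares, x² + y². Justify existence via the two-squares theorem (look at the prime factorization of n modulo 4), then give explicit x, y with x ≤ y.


Step 1: Factor n = 97744 = 2^4 · 41 · 149.
Step 2: Check the mod-4 condition on each prime factor: 2 = 2 (special); 41 ≡ 1 (mod 4), exponent 1; 149 ≡ 1 (mod 4), exponent 1.
All primes ≡ 3 (mod 4) appear to even exponent (or don't appear), so by the two-squares theorem n IS expressible as a sum of two squares.
Step 3: Build a representation. Group n = k² · m with k = 4 and m = 41 · 149 = 6109 (a product of primes ≡ 1 (mod 4)); a representation of m scales to one of n via (k·x)² + (k·y)² = k²(x² + y²). Each prime p ≡ 1 (mod 4) is itself a sum of two squares; find a² by testing p − a² for a perfect square:
  41: 41 − 1² = 40, 41 − 2² = 37, 41 − 3² = 32, 41 − 4² = 25 = 5² ⇒ 41 = 4² + 5².
  149: 149 − 1² = 148, 149 − 2² = 145, 149 − 3² = 140, 149 − 4² = 133, 149 − 5² = 124, 149 − 6² = 113, 149 − 7² = 100 = 10² ⇒ 149 = 7² + 10².
  Combine using the Brahmagupta–Fibonacci identity (a² + b²)(c² + d²) = (ac − bd)² + (ad + bc)² = (ac + bd)² + (ad − bc)²:
  41 · 149 = 6109: from (4² + 5²)(7² + 10²), take (4·7 − 5·10, 4·10 + 5·7) = (28 − 50, 40 + 35) = (-22, 75); dropping signs (only squares matter) gives (22, 75); check 22² + 75² = 484 + 5625 = 6109 ✓.
  Scale by k = 4: (4·22, 4·75) = (88, 300).
Step 4: Order so x ≤ y and verify: 88² + 300² = 7744 + 90000 = 97744 = n. ✓

n = 97744 = 88² + 300² (one valid representation with x ≤ y).


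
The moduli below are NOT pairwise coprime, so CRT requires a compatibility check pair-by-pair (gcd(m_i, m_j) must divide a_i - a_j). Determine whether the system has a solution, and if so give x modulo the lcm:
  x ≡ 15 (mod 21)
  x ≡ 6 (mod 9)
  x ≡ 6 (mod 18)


Moduli 21, 9, 18 are not pairwise coprime, so CRT works modulo lcm(m_i) when all pairwise compatibility conditions hold.
Pairwise compatibility: gcd(m_i, m_j) must divide a_i - a_j for every pair.
Merge one congruence at a time:
  Start: x ≡ 15 (mod 21).
  Combine with x ≡ 6 (mod 9): gcd(21, 9) = 3; 6 - 15 = -9, which IS divisible by 3, so compatible.
    Write x = 15 + 21·t and substitute into x ≡ 6 (mod 9): 21·t ≡ 6 − 15 = -9 (mod 9).
    Divide the congruence (and modulus) by g = 3: 7·t ≡ -3 (mod 3).
    Reduce coefficients mod 3: 1·t ≡ 0 (mod 3).
    So t ≡ 0 (mod 3).
    Then x = 15 + 21·0 = 15, valid modulo lcm(21, 9) = 63: x ≡ 15 (mod 63).
  Combine with x ≡ 6 (mod 18): gcd(63, 18) = 9; 6 - 15 = -9, which IS divisible by 9, so compatible.
    Write x = 15 + 63·t and substitute into x ≡ 6 (mod 18): 63·t ≡ 6 − 15 = -9 (mod 18).
    Divide the congruence (and modulus) by g = 9: 7·t ≡ -1 (mod 2).
    Reduce coefficients mod 2: 1·t ≡ 1 (mod 2).
    So t ≡ 1 (mod 2).
    Then x = 15 + 63·1 = 78, valid modulo lcm(63, 18) = 126: x ≡ 78 (mod 126).
Verify: 78 mod 21 = 15, 78 mod 9 = 6, 78 mod 18 = 6.

x ≡ 78 (mod 126).


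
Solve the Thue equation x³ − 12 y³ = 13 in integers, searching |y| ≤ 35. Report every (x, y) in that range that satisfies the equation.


The equation is x³ - 12y³ = 13. For fixed y, x³ = 12·y³ + 13, so a solution requires the RHS to be a perfect cube.
Strategy: iterate y from -35 to 35, compute RHS = 12·y³ + 13, and check whether it is a (positive or negative) perfect cube.
Check small values of y:
  y = 0: RHS = 13 is not a perfect cube.
  y = 1: RHS = 25 is not a perfect cube.
  y = -1: RHS = 1 = (1)³ ⇒ x = 1 works.
  y = 2: RHS = 109 is not a perfect cube.
  y = -2: RHS = -83 is not a perfect cube.
  y = 3: RHS = 337 is not a perfect cube.
  y = -3: RHS = -311 is not a perfect cube.
Continuing the search up to |y| = 35 finds no further solutions beyond those listed.
Collected solutions: (1, -1).

Solutions (with |y| ≤ 35): (1, -1).


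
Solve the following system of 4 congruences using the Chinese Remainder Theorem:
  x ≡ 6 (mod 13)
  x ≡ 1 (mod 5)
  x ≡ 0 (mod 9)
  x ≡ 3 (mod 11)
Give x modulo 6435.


Product of moduli M = 13 · 5 · 9 · 11 = 6435.
Merge one congruence at a time:
  Start: x ≡ 6 (mod 13).
  Combine with x ≡ 1 (mod 5); new modulus lcm = 65.
    Write x = 6 + 13·t and substitute into x ≡ 1 (mod 5): 13·t ≡ 1 − 6 = -5 (mod 5).
    Reduce coefficients mod 5: 3·t ≡ 0 (mod 5).
    The inverse of 3 mod 5 is 2 (since 3·2 = 6 = 1·5 + 1), so t ≡ 2·0 = 0 ≡ 0 (mod 5).
    Then x = 6 + 13·0 = 6, valid modulo lcm(13, 5) = 65: x ≡ 6 (mod 65).
  Combine with x ≡ 0 (mod 9); new modulus lcm = 585.
    Write x = 6 + 65·t and substitute into x ≡ 0 (mod 9): 65·t ≡ 0 − 6 = -6 (mod 9).
    Reduce coefficients mod 9: 2·t ≡ 3 (mod 9).
    The inverse of 2 mod 9 is 5 (since 2·5 = 10 = 1·9 + 1), so t ≡ 5·3 = 15 ≡ 6 (mod 9).
    Then x = 6 + 65·6 = 396, valid modulo lcm(65, 9) = 585: x ≡ 396 (mod 585).
  Combine with x ≡ 3 (mod 11); new modulus lcm = 6435.
    Write x = 396 + 585·t and substitute into x ≡ 3 (mod 11): 585·t ≡ 3 − 396 = -393 (mod 11).
    Reduce coefficients mod 11: 2·t ≡ 3 (mod 11).
    The inverse of 2 mod 11 is 6 (since 2·6 = 12 = 1·11 + 1), so t ≡ 6·3 = 18 ≡ 7 (mod 11).
    Then x = 396 + 585·7 = 4491, valid modulo lcm(585, 11) = 6435: x ≡ 4491 (mod 6435).
Verify against each original: 4491 mod 13 = 6, 4491 mod 5 = 1, 4491 mod 9 = 0, 4491 mod 11 = 3.

x ≡ 4491 (mod 6435).


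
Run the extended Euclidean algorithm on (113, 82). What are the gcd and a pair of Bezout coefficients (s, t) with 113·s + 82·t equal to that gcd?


Euclidean algorithm on (113, 82) — divide until remainder is 0:
  113 = 1 · 82 + 31
  82 = 2 · 31 + 20
  31 = 1 · 20 + 11
  20 = 1 · 11 + 9
  11 = 1 · 9 + 2
  9 = 4 · 2 + 1
  2 = 2 · 1 + 0
gcd(113, 82) = 1.
Track Bezout coefficients alongside the remainders: start with r₀ = 113 = a·1 + b·0 (s = 1, t = 0) and r₁ = 82 = a·0 + b·1 (s = 0, t = 1); each new remainder r_{k+1} = r_{k-1} − q_k·r_k inherits s_{k+1} = s_{k-1} − q_k·s_k, t_{k+1} = t_{k-1} − q_k·t_k, so r_k = a·s_k + b·t_k at every step:
  q = 1: r = 31, s = 1 − 1·0 = 1, t = 0 − 1·1 = -1  (check: 113·1 + 82·(-1) = 31)
  q = 2: r = 20, s = 0 − 2·1 = -2, t = 1 − 2·(-1) = 3  (check: 113·(-2) + 82·3 = 20)
  q = 1: r = 11, s = 1 − 1·(-2) = 3, t = -1 − 1·3 = -4  (check: 113·3 + 82·(-4) = 11)
  q = 1: r = 9, s = -2 − 1·3 = -5, t = 3 − 1·(-4) = 7  (check: 113·(-5) + 82·7 = 9)
  q = 1: r = 2, s = 3 − 1·(-5) = 8, t = -4 − 1·7 = -11  (check: 113·8 + 82·(-11) = 2)
  q = 4: r = 1, s = -5 − 4·8 = -37, t = 7 − 4·(-11) = 51  (check: 113·(-37) + 82·51 = 1)
The row with r = 1 (the gcd) gives the Bezout coefficients s = -37, t = 51.
Result: 113 · (-37) + 82 · (51) = 1.

gcd(113, 82) = 1; s = -37, t = 51 (check: 113·(-37) + 82·51 = 1).


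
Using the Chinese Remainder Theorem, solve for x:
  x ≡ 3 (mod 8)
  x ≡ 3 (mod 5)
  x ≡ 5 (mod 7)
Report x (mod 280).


Moduli 8, 5, 7 are pairwise coprime; by CRT there is a unique solution modulo M = 8 · 5 · 7 = 280.
Solve pairwise, accumulating the modulus:
  Start with x ≡ 3 (mod 8).
  Combine with x ≡ 3 (mod 5): since gcd(8, 5) = 1, we get a unique residue mod 40.
    Write x = 3 + 8·t and substitute into x ≡ 3 (mod 5): 8·t ≡ 3 − 3 = 0 (mod 5).
    Reduce coefficients mod 5: 3·t ≡ 0 (mod 5).
    The inverse of 3 mod 5 is 2 (since 3·2 = 6 = 1·5 + 1), so t ≡ 2·0 = 0 ≡ 0 (mod 5).
    Then x = 3 + 8·0 = 3, valid modulo lcm(8, 5) = 40: x ≡ 3 (mod 40).
  Combine with x ≡ 5 (mod 7): since gcd(40, 7) = 1, we get a unique residue mod 280.
    Write x = 3 + 40·t and substitute into x ≡ 5 (mod 7): 40·t ≡ 5 − 3 = 2 (mod 7).
    Reduce coefficients mod 7: 5·t ≡ 2 (mod 7).
    The inverse of 5 mod 7 is 3 (since 5·3 = 15 = 2·7 + 1), so t ≡ 3·2 = 6 ≡ 6 (mod 7).
    Then x = 3 + 40·6 = 243, valid modulo lcm(40, 7) = 280: x ≡ 243 (mod 280).
Verify: 243 mod 8 = 3 ✓, 243 mod 5 = 3 ✓, 243 mod 7 = 5 ✓.

x ≡ 243 (mod 280).


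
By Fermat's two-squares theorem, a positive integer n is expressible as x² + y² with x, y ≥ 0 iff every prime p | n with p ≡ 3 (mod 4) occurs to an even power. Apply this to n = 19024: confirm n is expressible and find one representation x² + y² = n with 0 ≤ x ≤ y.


Step 1: Factor n = 19024 = 2^4 · 29 · 41.
Step 2: Check the mod-4 condition on each prime factor: 2 = 2 (special); 29 ≡ 1 (mod 4), exponent 1; 41 ≡ 1 (mod 4), exponent 1.
All primes ≡ 3 (mod 4) appear to even exponent (or don't appear), so by the two-squares theorem n IS expressible as a sum of two squares.
Step 3: Build a representation. Group n = k² · m with k = 4 and m = 29 · 41 = 1189 (a product of primes ≡ 1 (mod 4)); a representation of m scales to one of n via (k·x)² + (k·y)² = k²(x² + y²). Each prime p ≡ 1 (mod 4) is itself a sum of two squares; find a² by testing p − a² for a perfect square:
  29: 29 − 1² = 28, 29 − 2² = 25 = 5² ⇒ 29 = 2² + 5².
  41: 41 − 1² = 40, 41 − 2² = 37, 41 − 3² = 32, 41 − 4² = 25 = 5² ⇒ 41 = 4² + 5².
  Combine using the Brahmagupta–Fibonacci identity (a² + b²)(c² + d²) = (ac − bd)² + (ad + bc)² = (ac + bd)² + (ad − bc)²:
  29 · 41 = 1189: from (2² + 5²)(4² + 5²), take (2·4 − 5·5, 2·5 + 5·4) = (8 − 25, 10 + 20) = (-17, 30); dropping signs (only squares matter) gives (17, 30); check 17² + 30² = 289 + 900 = 1189 ✓.
  Scale by k = 4: (4·17, 4·30) = (68, 120).
Step 4: Order so x ≤ y and verify: 68² + 120² = 4624 + 14400 = 19024 = n. ✓

n = 19024 = 68² + 120² (one valid representation with x ≤ y).


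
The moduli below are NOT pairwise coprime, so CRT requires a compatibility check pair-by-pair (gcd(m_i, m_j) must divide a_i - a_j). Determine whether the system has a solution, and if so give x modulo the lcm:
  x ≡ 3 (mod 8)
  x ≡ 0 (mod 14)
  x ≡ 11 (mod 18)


Moduli 8, 14, 18 are not pairwise coprime, so CRT works modulo lcm(m_i) when all pairwise compatibility conditions hold.
Pairwise compatibility: gcd(m_i, m_j) must divide a_i - a_j for every pair.
Merge one congruence at a time:
  Start: x ≡ 3 (mod 8).
  Combine with x ≡ 0 (mod 14): gcd(8, 14) = 2, and 0 - 3 = -3 is NOT divisible by 2.
    ⇒ system is inconsistent (no integer solution).

No solution (the system is inconsistent).


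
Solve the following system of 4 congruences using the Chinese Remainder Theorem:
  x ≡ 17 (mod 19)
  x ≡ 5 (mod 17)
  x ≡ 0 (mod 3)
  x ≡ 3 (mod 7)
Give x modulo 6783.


Product of moduli M = 19 · 17 · 3 · 7 = 6783.
Merge one congruence at a time:
  Start: x ≡ 17 (mod 19).
  Combine with x ≡ 5 (mod 17); new modulus lcm = 323.
    Write x = 17 + 19·t and substitute into x ≡ 5 (mod 17): 19·t ≡ 5 − 17 = -12 (mod 17).
    Reduce coefficients mod 17: 2·t ≡ 5 (mod 17).
    The inverse of 2 mod 17 is 9 (since 2·9 = 18 = 1·17 + 1), so t ≡ 9·5 = 45 ≡ 11 (mod 17).
    Then x = 17 + 19·11 = 226, valid modulo lcm(19, 17) = 323: x ≡ 226 (mod 323).
  Combine with x ≡ 0 (mod 3); new modulus lcm = 969.
    Write x = 226 + 323·t and substitute into x ≡ 0 (mod 3): 323·t ≡ 0 − 226 = -226 (mod 3).
    Reduce coefficients mod 3: 2·t ≡ 2 (mod 3).
    The inverse of 2 mod 3 is 2 (since 2·2 = 4 = 1·3 + 1), so t ≡ 2·2 = 4 ≡ 1 (mod 3).
    Then x = 226 + 323·1 = 549, valid modulo lcm(323, 3) = 969: x ≡ 549 (mod 969).
  Combine with x ≡ 3 (mod 7); new modulus lcm = 6783.
    Write x = 549 + 969·t and substitute into x ≡ 3 (mod 7): 969·t ≡ 3 − 549 = -546 (mod 7).
    Reduce coefficients mod 7: 3·t ≡ 0 (mod 7).
    The inverse of 3 mod 7 is 5 (since 3·5 = 15 = 2·7 + 1), so t ≡ 5·0 = 0 ≡ 0 (mod 7).
    Then x = 549 + 969·0 = 549, valid modulo lcm(969, 7) = 6783: x ≡ 549 (mod 6783).
Verify against each original: 549 mod 19 = 17, 549 mod 17 = 5, 549 mod 3 = 0, 549 mod 7 = 3.

x ≡ 549 (mod 6783).


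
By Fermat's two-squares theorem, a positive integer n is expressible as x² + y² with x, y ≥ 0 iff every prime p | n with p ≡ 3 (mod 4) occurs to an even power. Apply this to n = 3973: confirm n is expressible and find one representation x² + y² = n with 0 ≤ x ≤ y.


Step 1: Factor n = 3973 = 29 · 137.
Step 2: Check the mod-4 condition on each prime factor: 29 ≡ 1 (mod 4), exponent 1; 137 ≡ 1 (mod 4), exponent 1.
All primes ≡ 3 (mod 4) appear to even exponent (or don't appear), so by the two-squares theorem n IS expressible as a sum of two squares.
Step 3: Build a representation. Here n = 29 · 137 is a product of primes ≡ 1 (mod 4). Each prime p ≡ 1 (mod 4) is itself a sum of two squares; find a² by testing p − a² for a perfect square:
  29: 29 − 1² = 28, 29 − 2² = 25 = 5² ⇒ 29 = 2² + 5².
  137: 137 − 1² = 136, 137 − 2² = 133, 137 − 3² = 128, 137 − 4² = 121 = 11² ⇒ 137 = 4² + 11².
  Combine using the Brahmagupta–Fibonacci identity (a² + b²)(c² + d²) = (ac − bd)² + (ad + bc)² = (ac + bd)² + (ad − bc)²:
  29 · 137 = 3973: from (2² + 5²)(4² + 11²), take (2·4 − 5·11, 2·11 + 5·4) = (8 − 55, 22 + 20) = (-47, 42); dropping signs (only squares matter) gives (47, 42); check 47² + 42² = 2209 + 1764 = 3973 ✓.
Step 4: Order so x ≤ y and verify: 42² + 47² = 1764 + 2209 = 3973 = n. ✓

n = 3973 = 42² + 47² (one valid representation with x ≤ y).


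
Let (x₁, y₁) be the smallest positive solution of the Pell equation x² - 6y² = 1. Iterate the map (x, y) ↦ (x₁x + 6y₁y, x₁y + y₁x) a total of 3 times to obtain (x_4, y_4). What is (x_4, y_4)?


Step 1: Find the fundamental solution (x₁, y₁) of x² - 6y² = 1.
  Expand √6 as a continued fraction. a₀ = ⌊√6⌋ = 2; iterate m_{k+1} = d_k·a_k − m_k, d_{k+1} = (6 − m_{k+1}²)/d_k, a_{k+1} = ⌊(a₀ + m_{k+1})/d_{k+1}⌋ (starting m₀ = 0, d₀ = 1), with convergents p_k = a_k·p_{k-1} + p_{k-2}, q_k = a_k·q_{k-1} + q_{k-2} (p₋₁ = 1, q₋₁ = 0):
  k = 0: a₀ = 2; p₀/q₀ = 2/1; p₀² − 6·q₀² = 4 − 6 = -2.
  k = 1: m = 2, d = 2, a = ⌊(2 + 2)/2⌋ = 2; p/q = (2·2 + 1)/(2·1 + 0) = 5/2; p² − 6·q² = 25 − 24 = 1.
  The first convergent with p² − 6·q² = 1 gives the fundamental solution (x₁, y₁) = (5, 2).
Step 2: Apply the recurrence (x_{n+1}, y_{n+1}) = (x₁x_n + 6y₁y_n, x₁y_n + y₁x_n) repeatedly.
  From (x_1, y_1) = (5, 2): x_2 = 5·5 + 6·2·2 = 49; y_2 = 5·2 + 2·5 = 20.
  From (x_2, y_2) = (49, 20): x_3 = 5·49 + 6·2·20 = 485; y_3 = 5·20 + 2·49 = 198.
  From (x_3, y_3) = (485, 198): x_4 = 5·485 + 6·2·198 = 4801; y_4 = 5·198 + 2·485 = 1960.
Step 3: Verify x_4² - 6·y_4² = 23049601 - 23049600 = 1 (should be 1). ✓

(x_1, y_1) = (5, 2); (x_4, y_4) = (4801, 1960).


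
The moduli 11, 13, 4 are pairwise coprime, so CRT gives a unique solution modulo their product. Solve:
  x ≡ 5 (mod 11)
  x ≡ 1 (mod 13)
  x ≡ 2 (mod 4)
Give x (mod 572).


Moduli 11, 13, 4 are pairwise coprime; by CRT there is a unique solution modulo M = 11 · 13 · 4 = 572.
Solve pairwise, accumulating the modulus:
  Start with x ≡ 5 (mod 11).
  Combine with x ≡ 1 (mod 13): since gcd(11, 13) = 1, we get a unique residue mod 143.
    Write x = 5 + 11·t and substitute into x ≡ 1 (mod 13): 11·t ≡ 1 − 5 = -4 (mod 13).
    Reduce coefficients mod 13: 11·t ≡ 9 (mod 13).
    The inverse of 11 mod 13 is 6 (since 11·6 = 66 = 5·13 + 1), so t ≡ 6·9 = 54 ≡ 2 (mod 13).
    Then x = 5 + 11·2 = 27, valid modulo lcm(11, 13) = 143: x ≡ 27 (mod 143).
  Combine with x ≡ 2 (mod 4): since gcd(143, 4) = 1, we get a unique residue mod 572.
    Write x = 27 + 143·t and substitute into x ≡ 2 (mod 4): 143·t ≡ 2 − 27 = -25 (mod 4).
    Reduce coefficients mod 4: 3·t ≡ 3 (mod 4).
    The inverse of 3 mod 4 is 3 (since 3·3 = 9 = 2·4 + 1), so t ≡ 3·3 = 9 ≡ 1 (mod 4).
    Then x = 27 + 143·1 = 170, valid modulo lcm(143, 4) = 572: x ≡ 170 (mod 572).
Verify: 170 mod 11 = 5 ✓, 170 mod 13 = 1 ✓, 170 mod 4 = 2 ✓.

x ≡ 170 (mod 572).


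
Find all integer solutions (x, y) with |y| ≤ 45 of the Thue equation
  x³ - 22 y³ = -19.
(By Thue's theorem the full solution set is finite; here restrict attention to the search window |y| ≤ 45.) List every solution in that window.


The equation is x³ - 22y³ = -19. For fixed y, x³ = 22·y³ − 19, so a solution requires the RHS to be a perfect cube.
Strategy: iterate y from -45 to 45, compute RHS = 22·y³ − 19, and check whether it is a (positive or negative) perfect cube.
Check small values of y:
  y = 0: RHS = -19 is not a perfect cube.
  y = 1: RHS = 3 is not a perfect cube.
  y = -1: RHS = -41 is not a perfect cube.
  y = 2: RHS = 157 is not a perfect cube.
  y = -2: RHS = -195 is not a perfect cube.
  y = 3: RHS = 575 is not a perfect cube.
  y = -3: RHS = -613 is not a perfect cube.
Continuing the search up to |y| = 45 finds no solutions either.
No (x, y) in the scanned range satisfies the equation.

No integer solutions with |y| ≤ 45.


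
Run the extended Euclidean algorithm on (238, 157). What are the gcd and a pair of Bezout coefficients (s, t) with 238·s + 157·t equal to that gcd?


Euclidean algorithm on (238, 157) — divide until remainder is 0:
  238 = 1 · 157 + 81
  157 = 1 · 81 + 76
  81 = 1 · 76 + 5
  76 = 15 · 5 + 1
  5 = 5 · 1 + 0
gcd(238, 157) = 1.
Track Bezout coefficients alongside the remainders: start with r₀ = 238 = a·1 + b·0 (s = 1, t = 0) and r₁ = 157 = a·0 + b·1 (s = 0, t = 1); each new remainder r_{k+1} = r_{k-1} − q_k·r_k inherits s_{k+1} = s_{k-1} − q_k·s_k, t_{k+1} = t_{k-1} − q_k·t_k, so r_k = a·s_k + b·t_k at every step:
  q = 1: r = 81, s = 1 − 1·0 = 1, t = 0 − 1·1 = -1  (check: 238·1 + 157·(-1) = 81)
  q = 1: r = 76, s = 0 − 1·1 = -1, t = 1 − 1·(-1) = 2  (check: 238·(-1) + 157·2 = 76)
  q = 1: r = 5, s = 1 − 1·(-1) = 2, t = -1 − 1·2 = -3  (check: 238·2 + 157·(-3) = 5)
  q = 15: r = 1, s = -1 − 15·2 = -31, t = 2 − 15·(-3) = 47  (check: 238·(-31) + 157·47 = 1)
The row with r = 1 (the gcd) gives the Bezout coefficients s = -31, t = 47.
Result: 238 · (-31) + 157 · (47) = 1.

gcd(238, 157) = 1; s = -31, t = 47 (check: 238·(-31) + 157·47 = 1).


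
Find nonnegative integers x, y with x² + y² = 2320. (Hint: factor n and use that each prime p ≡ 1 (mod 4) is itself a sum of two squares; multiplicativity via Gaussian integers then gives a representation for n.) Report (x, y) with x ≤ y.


Step 1: Factor n = 2320 = 2^4 · 5 · 29.
Step 2: Check the mod-4 condition on each prime factor: 2 = 2 (special); 5 ≡ 1 (mod 4), exponent 1; 29 ≡ 1 (mod 4), exponent 1.
All primes ≡ 3 (mod 4) appear to even exponent (or don't appear), so by the two-squares theorem n IS expressible as a sum of two squares.
Step 3: Build a representation. Group n = k² · m with k = 4 and m = 5 · 29 = 145 (a product of primes ≡ 1 (mod 4)); a representation of m scales to one of n via (k·x)² + (k·y)² = k²(x² + y²). Each prime p ≡ 1 (mod 4) is itself a sum of two squares; find a² by testing p − a² for a perfect square:
  5: 5 − 1² = 4 = 2² ⇒ 5 = 1² + 2².
  29: 29 − 1² = 28, 29 − 2² = 25 = 5² ⇒ 29 = 2² + 5².
  Combine using the Brahmagupta–Fibonacci identity (a² + b²)(c² + d²) = (ac − bd)² + (ad + bc)² = (ac + bd)² + (ad − bc)²:
  5 · 29 = 145: from (1² + 2²)(2² + 5²), take (1·2 − 2·5, 1·5 + 2·2) = (2 − 10, 5 + 4) = (-8, 9); dropping signs (only squares matter) gives (8, 9); check 8² + 9² = 64 + 81 = 145 ✓.
  Scale by k = 4: (4·8, 4·9) = (32, 36).
Step 4: Order so x ≤ y and verify: 32² + 36² = 1024 + 1296 = 2320 = n. ✓

n = 2320 = 32² + 36² (one valid representation with x ≤ y).


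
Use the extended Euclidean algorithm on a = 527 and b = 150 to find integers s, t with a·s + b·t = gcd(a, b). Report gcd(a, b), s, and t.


Euclidean algorithm on (527, 150) — divide until remainder is 0:
  527 = 3 · 150 + 77
  150 = 1 · 77 + 73
  77 = 1 · 73 + 4
  73 = 18 · 4 + 1
  4 = 4 · 1 + 0
gcd(527, 150) = 1.
Track Bezout coefficients alongside the remainders: start with r₀ = 527 = a·1 + b·0 (s = 1, t = 0) and r₁ = 150 = a·0 + b·1 (s = 0, t = 1); each new remainder r_{k+1} = r_{k-1} − q_k·r_k inherits s_{k+1} = s_{k-1} − q_k·s_k, t_{k+1} = t_{k-1} − q_k·t_k, so r_k = a·s_k + b·t_k at every step:
  q = 3: r = 77, s = 1 − 3·0 = 1, t = 0 − 3·1 = -3  (check: 527·1 + 150·(-3) = 77)
  q = 1: r = 73, s = 0 − 1·1 = -1, t = 1 − 1·(-3) = 4  (check: 527·(-1) + 150·4 = 73)
  q = 1: r = 4, s = 1 − 1·(-1) = 2, t = -3 − 1·4 = -7  (check: 527·2 + 150·(-7) = 4)
  q = 18: r = 1, s = -1 − 18·2 = -37, t = 4 − 18·(-7) = 130  (check: 527·(-37) + 150·130 = 1)
The row with r = 1 (the gcd) gives the Bezout coefficients s = -37, t = 130.
Result: 527 · (-37) + 150 · (130) = 1.

gcd(527, 150) = 1; s = -37, t = 130 (check: 527·(-37) + 150·130 = 1).


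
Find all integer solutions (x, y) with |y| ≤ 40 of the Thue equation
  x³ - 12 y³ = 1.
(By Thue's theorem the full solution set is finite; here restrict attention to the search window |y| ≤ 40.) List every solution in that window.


The equation is x³ - 12y³ = 1. For fixed y, x³ = 12·y³ + 1, so a solution requires the RHS to be a perfect cube.
Strategy: iterate y from -40 to 40, compute RHS = 12·y³ + 1, and check whether it is a (positive or negative) perfect cube.
Check small values of y:
  y = 0: RHS = 1 = (1)³ ⇒ x = 1 works.
  y = 1: RHS = 13 is not a perfect cube.
  y = -1: RHS = -11 is not a perfect cube.
  y = 2: RHS = 97 is not a perfect cube.
  y = -2: RHS = -95 is not a perfect cube.
  y = 3: RHS = 325 is not a perfect cube.
  y = -3: RHS = -323 is not a perfect cube.
Continuing the search up to |y| = 40 finds no further solutions beyond those listed.
Collected solutions: (1, 0).

Solutions (with |y| ≤ 40): (1, 0).


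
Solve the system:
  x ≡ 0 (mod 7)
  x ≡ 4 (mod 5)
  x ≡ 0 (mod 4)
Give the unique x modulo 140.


Moduli 7, 5, 4 are pairwise coprime; by CRT there is a unique solution modulo M = 7 · 5 · 4 = 140.
Solve pairwise, accumulating the modulus:
  Start with x ≡ 0 (mod 7).
  Combine with x ≡ 4 (mod 5): since gcd(7, 5) = 1, we get a unique residue mod 35.
    Write x = 0 + 7·t and substitute into x ≡ 4 (mod 5): 7·t ≡ 4 − 0 = 4 (mod 5).
    Reduce coefficients mod 5: 2·t ≡ 4 (mod 5).
    The inverse of 2 mod 5 is 3 (since 2·3 = 6 = 1·5 + 1), so t ≡ 3·4 = 12 ≡ 2 (mod 5).
    Then x = 0 + 7·2 = 14, valid modulo lcm(7, 5) = 35: x ≡ 14 (mod 35).
  Combine with x ≡ 0 (mod 4): since gcd(35, 4) = 1, we get a unique residue mod 140.
    Write x = 14 + 35·t and substitute into x ≡ 0 (mod 4): 35·t ≡ 0 − 14 = -14 (mod 4).
    Reduce coefficients mod 4: 3·t ≡ 2 (mod 4).
    The inverse of 3 mod 4 is 3 (since 3·3 = 9 = 2·4 + 1), so t ≡ 3·2 = 6 ≡ 2 (mod 4).
    Then x = 14 + 35·2 = 84, valid modulo lcm(35, 4) = 140: x ≡ 84 (mod 140).
Verify: 84 mod 7 = 0 ✓, 84 mod 5 = 4 ✓, 84 mod 4 = 0 ✓.

x ≡ 84 (mod 140).


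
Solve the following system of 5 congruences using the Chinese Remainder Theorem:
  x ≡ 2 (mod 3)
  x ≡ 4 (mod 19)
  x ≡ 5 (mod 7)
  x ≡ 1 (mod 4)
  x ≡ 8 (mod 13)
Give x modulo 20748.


Product of moduli M = 3 · 19 · 7 · 4 · 13 = 20748.
Merge one congruence at a time:
  Start: x ≡ 2 (mod 3).
  Combine with x ≡ 4 (mod 19); new modulus lcm = 57.
    Write x = 2 + 3·t and substitute into x ≡ 4 (mod 19): 3·t ≡ 4 − 2 = 2 (mod 19).
    The inverse of 3 mod 19 is 13 (since 3·13 = 39 = 2·19 + 1), so t ≡ 13·2 = 26 ≡ 7 (mod 19).
    Then x = 2 + 3·7 = 23, valid modulo lcm(3, 19) = 57: x ≡ 23 (mod 57).
  Combine with x ≡ 5 (mod 7); new modulus lcm = 399.
    Write x = 23 + 57·t and substitute into x ≡ 5 (mod 7): 57·t ≡ 5 − 23 = -18 (mod 7).
    Reduce coefficients mod 7: 1·t ≡ 3 (mod 7).
    So t ≡ 3 (mod 7).
    Then x = 23 + 57·3 = 194, valid modulo lcm(57, 7) = 399: x ≡ 194 (mod 399).
  Combine with x ≡ 1 (mod 4); new modulus lcm = 1596.
    Write x = 194 + 399·t and substitute into x ≡ 1 (mod 4): 399·t ≡ 1 − 194 = -193 (mod 4).
    Reduce coefficients mod 4: 3·t ≡ 3 (mod 4).
    The inverse of 3 mod 4 is 3 (since 3·3 = 9 = 2·4 + 1), so t ≡ 3·3 = 9 ≡ 1 (mod 4).
    Then x = 194 + 399·1 = 593, valid modulo lcm(399, 4) = 1596: x ≡ 593 (mod 1596).
  Combine with x ≡ 8 (mod 13); new modulus lcm = 20748.
    Write x = 593 + 1596·t and substitute into x ≡ 8 (mod 13): 1596·t ≡ 8 − 593 = -585 (mod 13).
    Reduce coefficients mod 13: 10·t ≡ 0 (mod 13).
    The inverse of 10 mod 13 is 4 (since 10·4 = 40 = 3·13 + 1), so t ≡ 4·0 = 0 ≡ 0 (mod 13).
    Then x = 593 + 1596·0 = 593, valid modulo lcm(1596, 13) = 20748: x ≡ 593 (mod 20748).
Verify against each original: 593 mod 3 = 2, 593 mod 19 = 4, 593 mod 7 = 5, 593 mod 4 = 1, 593 mod 13 = 8.

x ≡ 593 (mod 20748).


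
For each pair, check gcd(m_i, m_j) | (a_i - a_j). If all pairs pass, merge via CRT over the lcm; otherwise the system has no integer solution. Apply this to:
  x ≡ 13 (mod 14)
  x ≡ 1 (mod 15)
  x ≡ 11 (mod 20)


Moduli 14, 15, 20 are not pairwise coprime, so CRT works modulo lcm(m_i) when all pairwise compatibility conditions hold.
Pairwise compatibility: gcd(m_i, m_j) must divide a_i - a_j for every pair.
Merge one congruence at a time:
  Start: x ≡ 13 (mod 14).
  Combine with x ≡ 1 (mod 15): gcd(14, 15) = 1; 1 - 13 = -12, which IS divisible by 1, so compatible.
    Write x = 13 + 14·t and substitute into x ≡ 1 (mod 15): 14·t ≡ 1 − 13 = -12 (mod 15).
    Reduce coefficients mod 15: 14·t ≡ 3 (mod 15).
    The inverse of 14 mod 15 is 14 (since 14·14 = 196 = 13·15 + 1), so t ≡ 14·3 = 42 ≡ 12 (mod 15).
    Then x = 13 + 14·12 = 181, valid modulo lcm(14, 15) = 210: x ≡ 181 (mod 210).
  Combine with x ≡ 11 (mod 20): gcd(210, 20) = 10; 11 - 181 = -170, which IS divisible by 10, so compatible.
    Write x = 181 + 210·t and substitute into x ≡ 11 (mod 20): 210·t ≡ 11 − 181 = -170 (mod 20).
    Divide the congruence (and modulus) by g = 10: 21·t ≡ -17 (mod 2).
    Reduce coefficients mod 2: 1·t ≡ 1 (mod 2).
    So t ≡ 1 (mod 2).
    Then x = 181 + 210·1 = 391, valid modulo lcm(210, 20) = 420: x ≡ 391 (mod 420).
Verify: 391 mod 14 = 13, 391 mod 15 = 1, 391 mod 20 = 11.

x ≡ 391 (mod 420).


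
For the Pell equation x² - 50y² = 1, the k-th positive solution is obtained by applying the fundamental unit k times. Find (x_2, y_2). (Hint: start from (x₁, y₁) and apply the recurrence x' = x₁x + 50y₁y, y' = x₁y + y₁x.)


Step 1: Find the fundamental solution (x₁, y₁) of x² - 50y² = 1.
  Expand √50 as a continued fraction. a₀ = ⌊√50⌋ = 7; iterate m_{k+1} = d_k·a_k − m_k, d_{k+1} = (50 − m_{k+1}²)/d_k, a_{k+1} = ⌊(a₀ + m_{k+1})/d_{k+1}⌋ (starting m₀ = 0, d₀ = 1), with convergents p_k = a_k·p_{k-1} + p_{k-2}, q_k = a_k·q_{k-1} + q_{k-2} (p₋₁ = 1, q₋₁ = 0):
  k = 0: a₀ = 7; p₀/q₀ = 7/1; p₀² − 50·q₀² = 49 − 50 = -1.
  k = 1: m = 7, d = 1, a = ⌊(7 + 7)/1⌋ = 14; p/q = (14·7 + 1)/(14·1 + 0) = 99/14; p² − 50·q² = 9801 − 9800 = 1.
  The first convergent with p² − 50·q² = 1 gives the fundamental solution (x₁, y₁) = (99, 14).
Step 2: Apply the recurrence (x_{n+1}, y_{n+1}) = (x₁x_n + 50y₁y_n, x₁y_n + y₁x_n) repeatedly.
  From (x_1, y_1) = (99, 14): x_2 = 99·99 + 50·14·14 = 19601; y_2 = 99·14 + 14·99 = 2772.
Step 3: Verify x_2² - 50·y_2² = 384199201 - 384199200 = 1 (should be 1). ✓

(x_1, y_1) = (99, 14); (x_2, y_2) = (19601, 2772).


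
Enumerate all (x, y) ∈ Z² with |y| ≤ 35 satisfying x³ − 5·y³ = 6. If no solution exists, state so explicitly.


The equation is x³ - 5y³ = 6. For fixed y, x³ = 5·y³ + 6, so a solution requires the RHS to be a perfect cube.
Strategy: iterate y from -35 to 35, compute RHS = 5·y³ + 6, and check whether it is a (positive or negative) perfect cube.
Check small values of y:
  y = 0: RHS = 6 is not a perfect cube.
  y = 1: RHS = 11 is not a perfect cube.
  y = -1: RHS = 1 = (1)³ ⇒ x = 1 works.
  y = 2: RHS = 46 is not a perfect cube.
  y = -2: RHS = -34 is not a perfect cube.
  y = 3: RHS = 141 is not a perfect cube.
  y = -3: RHS = -129 is not a perfect cube.
Continuing the search up to |y| = 35 finds no further solutions beyond those listed.
Collected solutions: (1, -1).

Solutions (with |y| ≤ 35): (1, -1).


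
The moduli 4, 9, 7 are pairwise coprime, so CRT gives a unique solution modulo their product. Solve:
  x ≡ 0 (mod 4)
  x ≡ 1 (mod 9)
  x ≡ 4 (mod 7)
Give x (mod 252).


Moduli 4, 9, 7 are pairwise coprime; by CRT there is a unique solution modulo M = 4 · 9 · 7 = 252.
Solve pairwise, accumulating the modulus:
  Start with x ≡ 0 (mod 4).
  Combine with x ≡ 1 (mod 9): since gcd(4, 9) = 1, we get a unique residue mod 36.
    Write x = 0 + 4·t and substitute into x ≡ 1 (mod 9): 4·t ≡ 1 − 0 = 1 (mod 9).
    The inverse of 4 mod 9 is 7 (since 4·7 = 28 = 3·9 + 1), so t ≡ 7·1 = 7 ≡ 7 (mod 9).
    Then x = 0 + 4·7 = 28, valid modulo lcm(4, 9) = 36: x ≡ 28 (mod 36).
  Combine with x ≡ 4 (mod 7): since gcd(36, 7) = 1, we get a unique residue mod 252.
    Write x = 28 + 36·t and substitute into x ≡ 4 (mod 7): 36·t ≡ 4 − 28 = -24 (mod 7).
    Reduce coefficients mod 7: 1·t ≡ 4 (mod 7).
    So t ≡ 4 (mod 7).
    Then x = 28 + 36·4 = 172, valid modulo lcm(36, 7) = 252: x ≡ 172 (mod 252).
Verify: 172 mod 4 = 0 ✓, 172 mod 9 = 1 ✓, 172 mod 7 = 4 ✓.

x ≡ 172 (mod 252).


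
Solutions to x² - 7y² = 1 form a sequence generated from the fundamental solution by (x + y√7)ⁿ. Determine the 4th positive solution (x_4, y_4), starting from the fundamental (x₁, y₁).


Step 1: Find the fundamental solution (x₁, y₁) of x² - 7y² = 1.
  Expand √7 as a continued fraction. a₀ = ⌊√7⌋ = 2; iterate m_{k+1} = d_k·a_k − m_k, d_{k+1} = (7 − m_{k+1}²)/d_k, a_{k+1} = ⌊(a₀ + m_{k+1})/d_{k+1}⌋ (starting m₀ = 0, d₀ = 1), with convergents p_k = a_k·p_{k-1} + p_{k-2}, q_k = a_k·q_{k-1} + q_{k-2} (p₋₁ = 1, q₋₁ = 0):
  k = 0: a₀ = 2; p₀/q₀ = 2/1; p₀² − 7·q₀² = 4 − 7 = -3.
  k = 1: m = 2, d = 3, a = ⌊(2 + 2)/3⌋ = 1; p/q = (1·2 + 1)/(1·1 + 0) = 3/1; p² − 7·q² = 9 − 7 = 2.
  k = 2: m = 1, d = 2, a = ⌊(2 + 1)/2⌋ = 1; p/q = (1·3 + 2)/(1·1 + 1) = 5/2; p² − 7·q² = 25 − 28 = -3.
  k = 3: m = 1, d = 3, a = ⌊(2 + 1)/3⌋ = 1; p/q = (1·5 + 3)/(1·2 + 1) = 8/3; p² − 7·q² = 64 − 63 = 1.
  The first convergent with p² − 7·q² = 1 gives the fundamental solution (x₁, y₁) = (8, 3).
Step 2: Apply the recurrence (x_{n+1}, y_{n+1}) = (x₁x_n + 7y₁y_n, x₁y_n + y₁x_n) repeatedly.
  From (x_1, y_1) = (8, 3): x_2 = 8·8 + 7·3·3 = 127; y_2 = 8·3 + 3·8 = 48.
  From (x_2, y_2) = (127, 48): x_3 = 8·127 + 7·3·48 = 2024; y_3 = 8·48 + 3·127 = 765.
  From (x_3, y_3) = (2024, 765): x_4 = 8·2024 + 7·3·765 = 32257; y_4 = 8·765 + 3·2024 = 12192.
Step 3: Verify x_4² - 7·y_4² = 1040514049 - 1040514048 = 1 (should be 1). ✓

(x_1, y_1) = (8, 3); (x_4, y_4) = (32257, 12192).


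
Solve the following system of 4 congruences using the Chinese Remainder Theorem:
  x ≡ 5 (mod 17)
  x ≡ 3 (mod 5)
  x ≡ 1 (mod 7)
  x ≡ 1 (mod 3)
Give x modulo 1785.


Product of moduli M = 17 · 5 · 7 · 3 = 1785.
Merge one congruence at a time:
  Start: x ≡ 5 (mod 17).
  Combine with x ≡ 3 (mod 5); new modulus lcm = 85.
    Write x = 5 + 17·t and substitute into x ≡ 3 (mod 5): 17·t ≡ 3 − 5 = -2 (mod 5).
    Reduce coefficients mod 5: 2·t ≡ 3 (mod 5).
    The inverse of 2 mod 5 is 3 (since 2·3 = 6 = 1·5 + 1), so t ≡ 3·3 = 9 ≡ 4 (mod 5).
    Then x = 5 + 17·4 = 73, valid modulo lcm(17, 5) = 85: x ≡ 73 (mod 85).
  Combine with x ≡ 1 (mod 7); new modulus lcm = 595.
    Write x = 73 + 85·t and substitute into x ≡ 1 (mod 7): 85·t ≡ 1 − 73 = -72 (mod 7).
    Reduce coefficients mod 7: 1·t ≡ 5 (mod 7).
    So t ≡ 5 (mod 7).
    Then x = 73 + 85·5 = 498, valid modulo lcm(85, 7) = 595: x ≡ 498 (mod 595).
  Combine with x ≡ 1 (mod 3); new modulus lcm = 1785.
    Write x = 498 + 595·t and substitute into x ≡ 1 (mod 3): 595·t ≡ 1 − 498 = -497 (mod 3).
    Reduce coefficients mod 3: 1·t ≡ 1 (mod 3).
    So t ≡ 1 (mod 3).
    Then x = 498 + 595·1 = 1093, valid modulo lcm(595, 3) = 1785: x ≡ 1093 (mod 1785).
Verify against each original: 1093 mod 17 = 5, 1093 mod 5 = 3, 1093 mod 7 = 1, 1093 mod 3 = 1.

x ≡ 1093 (mod 1785).


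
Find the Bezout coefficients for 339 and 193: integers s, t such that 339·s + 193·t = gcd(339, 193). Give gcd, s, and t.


Euclidean algorithm on (339, 193) — divide until remainder is 0:
  339 = 1 · 193 + 146
  193 = 1 · 146 + 47
  146 = 3 · 47 + 5
  47 = 9 · 5 + 2
  5 = 2 · 2 + 1
  2 = 2 · 1 + 0
gcd(339, 193) = 1.
Track Bezout coefficients alongside the remainders: start with r₀ = 339 = a·1 + b·0 (s = 1, t = 0) and r₁ = 193 = a·0 + b·1 (s = 0, t = 1); each new remainder r_{k+1} = r_{k-1} − q_k·r_k inherits s_{k+1} = s_{k-1} − q_k·s_k, t_{k+1} = t_{k-1} − q_k·t_k, so r_k = a·s_k + b·t_k at every step:
  q = 1: r = 146, s = 1 − 1·0 = 1, t = 0 − 1·1 = -1  (check: 339·1 + 193·(-1) = 146)
  q = 1: r = 47, s = 0 − 1·1 = -1, t = 1 − 1·(-1) = 2  (check: 339·(-1) + 193·2 = 47)
  q = 3: r = 5, s = 1 − 3·(-1) = 4, t = -1 − 3·2 = -7  (check: 339·4 + 193·(-7) = 5)
  q = 9: r = 2, s = -1 − 9·4 = -37, t = 2 − 9·(-7) = 65  (check: 339·(-37) + 193·65 = 2)
  q = 2: r = 1, s = 4 − 2·(-37) = 78, t = -7 − 2·65 = -137  (check: 339·78 + 193·(-137) = 1)
The row with r = 1 (the gcd) gives the Bezout coefficients s = 78, t = -137.
Result: 339 · (78) + 193 · (-137) = 1.

gcd(339, 193) = 1; s = 78, t = -137 (check: 339·78 + 193·(-137) = 1).
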